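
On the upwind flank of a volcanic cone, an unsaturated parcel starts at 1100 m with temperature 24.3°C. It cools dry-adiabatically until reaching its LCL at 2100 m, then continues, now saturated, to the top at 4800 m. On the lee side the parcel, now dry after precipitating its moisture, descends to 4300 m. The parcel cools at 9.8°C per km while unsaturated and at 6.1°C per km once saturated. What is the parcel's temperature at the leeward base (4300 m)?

1100 → 2100 m (dry, 9.8°C/km): ΔT = -9.8 × 1 = -9.8°C → T = 14.5°C
2100 → 4800 m (saturated, 6.1°C/km): ΔT = -6.1 × 2.7 = -16.47°C → T = -1.97°C
4800 → 4300 m (dry descent, 9.8°C/km): ΔT = +9.8 × 0.5 = +4.9°C → T = 2.93°C

2.93°C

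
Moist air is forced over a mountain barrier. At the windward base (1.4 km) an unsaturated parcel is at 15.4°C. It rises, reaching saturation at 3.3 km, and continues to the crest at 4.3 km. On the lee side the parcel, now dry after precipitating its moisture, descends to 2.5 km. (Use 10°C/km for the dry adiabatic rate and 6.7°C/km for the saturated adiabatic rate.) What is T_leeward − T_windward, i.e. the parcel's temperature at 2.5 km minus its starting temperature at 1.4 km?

From 1400 m to 3300 m (dry): cools by 10 × 1.9 = 19°C, giving -3.6°C.
From 3300 m to 4300 m (saturated): cools by 6.7 × 1 = 6.7°C, giving -10.3°C.
From 4300 m to 2500 m (dry descent): warms by 10 × 1.8 = 18°C, giving 7.7°C.
Net change vs windward start: 7.7 − 15.4 = -7.7°C

-7.7°C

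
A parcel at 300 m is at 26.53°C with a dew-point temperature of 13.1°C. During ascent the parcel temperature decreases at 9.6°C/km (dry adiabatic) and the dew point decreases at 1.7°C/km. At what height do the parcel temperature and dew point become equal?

2000 m

T and T_d converge at 9.6 − 1.7 = 7.9°C per km
Height above start = (26.53 − 13.1) / 7.9 = 1.7 km
LCL altitude = 300 m + 1700 m = 2000 m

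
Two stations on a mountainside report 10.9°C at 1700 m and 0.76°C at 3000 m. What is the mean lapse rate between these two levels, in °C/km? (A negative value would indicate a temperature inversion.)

7.8°C/km

Γ = −ΔT/Δz = (10.9 − 0.76) / (3000 − 1700) m
  = 10.14°C / 1.3 km = 7.8°C/km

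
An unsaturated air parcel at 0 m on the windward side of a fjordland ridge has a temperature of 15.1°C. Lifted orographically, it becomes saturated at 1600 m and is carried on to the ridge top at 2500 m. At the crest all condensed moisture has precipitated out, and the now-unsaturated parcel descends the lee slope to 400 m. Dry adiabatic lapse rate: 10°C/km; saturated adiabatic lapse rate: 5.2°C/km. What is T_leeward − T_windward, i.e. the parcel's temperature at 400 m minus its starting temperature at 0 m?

From 0 m to 1600 m (dry): cools by 10 × 1.6 = 16°C, giving -0.9°C.
From 1600 m to 2500 m (saturated): cools by 5.2 × 0.9 = 4.68°C, giving -5.58°C.
From 2500 m to 400 m (dry descent): warms by 10 × 2.1 = 21°C, giving 15.42°C.
Net change vs windward start: 15.42 − 15.1 = +0.32°C

+0.32°C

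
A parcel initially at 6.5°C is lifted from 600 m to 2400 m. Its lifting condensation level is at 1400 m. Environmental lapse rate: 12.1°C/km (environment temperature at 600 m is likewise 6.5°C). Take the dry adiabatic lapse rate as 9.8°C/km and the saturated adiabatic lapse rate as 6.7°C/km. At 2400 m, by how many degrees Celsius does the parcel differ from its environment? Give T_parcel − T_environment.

+7.24°C (parcel warmer than environment)

Parcel:
  From 600 m to 1400 m (dry): cools by 9.8 × 0.8 = 7.84°C, giving -1.34°C.
  From 1400 m to 2400 m (saturated): cools by 6.7 × 1 = 6.7°C, giving -8.04°C.
Environment:
  From 600 m to 2400 m (environment): cools by 12.1 × 1.8 = 21.78°C, giving -15.28°C.
T_parcel − T_env = -8.04 − (-15.28) = +7.24°C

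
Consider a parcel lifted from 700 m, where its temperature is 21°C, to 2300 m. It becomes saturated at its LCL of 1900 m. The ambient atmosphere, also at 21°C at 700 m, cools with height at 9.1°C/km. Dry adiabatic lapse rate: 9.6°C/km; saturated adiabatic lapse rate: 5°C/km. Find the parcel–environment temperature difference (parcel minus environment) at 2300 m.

+1.04°C (parcel warmer than environment)

Parcel:
  700 → 1900 m (dry, 9.6°C/km): ΔT = -9.6 × 1.2 = -11.52°C → T = 9.48°C
  1900 → 2300 m (saturated, 5°C/km): ΔT = -5 × 0.4 = -2°C → T = 7.48°C
Environment:
  700 → 2300 m (environment, 9.1°C/km): ΔT = -9.1 × 1.6 = -14.56°C → T = 6.44°C
T_parcel − T_env = 7.48 − 6.44 = +1.04°C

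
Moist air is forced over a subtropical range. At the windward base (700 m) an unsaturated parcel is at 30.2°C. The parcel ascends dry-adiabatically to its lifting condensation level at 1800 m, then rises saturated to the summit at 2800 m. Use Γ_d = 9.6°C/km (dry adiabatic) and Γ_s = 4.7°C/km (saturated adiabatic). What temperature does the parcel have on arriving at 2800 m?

700–1800 m, dry: Δz = 1.1 km ⇒ ΔT = -10.56°C; T = 19.64°C
1800–2800 m, saturated: Δz = 1 km ⇒ ΔT = -4.7°C; T = 14.94°C

14.94°C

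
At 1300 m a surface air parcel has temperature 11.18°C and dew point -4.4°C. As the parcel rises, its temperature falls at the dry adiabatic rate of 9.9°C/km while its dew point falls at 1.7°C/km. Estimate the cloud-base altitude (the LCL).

T and T_d converge at 9.9 − 1.7 = 8.2°C per km
Height above start = (11.18 − (-4.4)) / 8.2 = 1.9 km
LCL altitude = 1300 m + 1900 m = 3200 m

3200 m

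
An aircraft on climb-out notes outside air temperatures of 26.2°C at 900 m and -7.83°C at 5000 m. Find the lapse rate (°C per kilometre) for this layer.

8.3°C/km

Γ = −ΔT/Δz = (26.2 − (-7.83)) / (5000 − 900) m
  = 34.03°C / 4.1 km = 8.3°C/km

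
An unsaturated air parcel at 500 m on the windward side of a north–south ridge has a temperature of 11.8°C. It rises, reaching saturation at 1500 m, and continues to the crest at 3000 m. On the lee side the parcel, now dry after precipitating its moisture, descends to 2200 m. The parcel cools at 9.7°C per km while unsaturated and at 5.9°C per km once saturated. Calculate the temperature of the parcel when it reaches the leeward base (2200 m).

1.01°C

500–1500 m, dry: Δz = 1 km ⇒ ΔT = -9.7°C; T = 2.1°C
1500–3000 m, saturated: Δz = 1.5 km ⇒ ΔT = -8.85°C; T = -6.75°C
3000–2200 m, dry descent: Δz = 0.8 km ⇒ ΔT = +7.76°C; T = 1.01°C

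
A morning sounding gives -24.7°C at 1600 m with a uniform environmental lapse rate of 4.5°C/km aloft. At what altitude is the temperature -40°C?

Height above start = (-24.7 − (-40)) / 4.5 = 3.4 km
Altitude = 1600 m + 3400 m = 5000 m

5000 m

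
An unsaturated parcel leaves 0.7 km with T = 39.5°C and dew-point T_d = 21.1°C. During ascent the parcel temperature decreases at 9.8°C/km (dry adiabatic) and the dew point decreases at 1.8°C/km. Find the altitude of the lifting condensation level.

T and T_d converge at 9.8 − 1.8 = 8°C per km
Height above start = (39.5 − 21.1) / 8 = 2.3 km
LCL altitude = 700 m + 2300 m = 3000 m

3 km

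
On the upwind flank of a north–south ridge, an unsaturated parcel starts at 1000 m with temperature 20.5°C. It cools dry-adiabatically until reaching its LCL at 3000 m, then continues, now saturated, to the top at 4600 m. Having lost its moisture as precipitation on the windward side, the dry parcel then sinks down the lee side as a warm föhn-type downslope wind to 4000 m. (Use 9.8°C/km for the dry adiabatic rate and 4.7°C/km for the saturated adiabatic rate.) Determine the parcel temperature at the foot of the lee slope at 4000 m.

1000 → 3000 m (dry, 9.8°C/km): ΔT = -9.8 × 2 = -19.6°C → T = 0.9°C
3000 → 4600 m (saturated, 4.7°C/km): ΔT = -4.7 × 1.6 = -7.52°C → T = -6.62°C
4600 → 4000 m (dry descent, 9.8°C/km): ΔT = +9.8 × 0.6 = +5.88°C → T = -0.74°C

-0.74°C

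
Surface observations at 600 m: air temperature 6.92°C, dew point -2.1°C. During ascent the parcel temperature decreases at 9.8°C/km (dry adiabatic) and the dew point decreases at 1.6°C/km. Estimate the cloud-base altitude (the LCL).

1700 m

T and T_d converge at 9.8 − 1.6 = 8.2°C per km
Height above start = (6.92 − (-2.1)) / 8.2 = 1.1 km
LCL altitude = 600 m + 1100 m = 1700 m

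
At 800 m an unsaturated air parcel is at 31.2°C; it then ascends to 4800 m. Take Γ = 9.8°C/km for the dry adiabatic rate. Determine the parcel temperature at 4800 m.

-8°C

Dry adiabatic to 4800 m: -9.8 × 4 km = -39.2°C, so T = -8°C.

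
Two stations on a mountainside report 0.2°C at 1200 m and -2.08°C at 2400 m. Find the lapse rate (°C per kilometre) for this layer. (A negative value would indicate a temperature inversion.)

Γ = −ΔT/Δz = (0.2 − (-2.08)) / (2400 − 1200) m
  = 2.28°C / 1.2 km = 1.9°C/km

1.9°C/km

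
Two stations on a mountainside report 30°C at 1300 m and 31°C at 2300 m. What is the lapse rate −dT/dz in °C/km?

-1°C/km

Γ = −ΔT/Δz = (30 − 31) / (2300 − 1300) m
  = -1°C / 1 km = -1°C/km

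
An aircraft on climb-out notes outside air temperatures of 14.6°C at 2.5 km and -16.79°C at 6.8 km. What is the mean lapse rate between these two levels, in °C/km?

7.3°C/km

Γ = −ΔT/Δz = (14.6 − (-16.79)) / (6800 − 2500) m
  = 31.39°C / 4.3 km = 7.3°C/km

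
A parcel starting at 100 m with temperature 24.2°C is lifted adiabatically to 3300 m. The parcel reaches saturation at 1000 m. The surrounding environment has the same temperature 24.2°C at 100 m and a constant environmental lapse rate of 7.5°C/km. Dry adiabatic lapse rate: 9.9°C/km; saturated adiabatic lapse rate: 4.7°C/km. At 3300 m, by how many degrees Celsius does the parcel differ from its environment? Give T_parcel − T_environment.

Parcel:
  100 → 1000 m (dry, 9.9°C/km): ΔT = -9.9 × 0.9 = -8.91°C → T = 15.29°C
  1000 → 3300 m (saturated, 4.7°C/km): ΔT = -4.7 × 2.3 = -10.81°C → T = 4.48°C
Environment:
  100 → 3300 m (environment, 7.5°C/km): ΔT = -7.5 × 3.2 = -24°C → T = 0.2°C
T_parcel − T_env = 4.48 − 0.2 = +4.28°C

+4.28°C (parcel warmer than environment)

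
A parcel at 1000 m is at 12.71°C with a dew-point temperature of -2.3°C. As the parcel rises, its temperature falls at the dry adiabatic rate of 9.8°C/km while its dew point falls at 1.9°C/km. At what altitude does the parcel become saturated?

2900 m

T and T_d converge at 9.8 − 1.9 = 7.9°C per km
Height above start = (12.71 − (-2.3)) / 7.9 = 1.9 km
LCL altitude = 1000 m + 1900 m = 2900 m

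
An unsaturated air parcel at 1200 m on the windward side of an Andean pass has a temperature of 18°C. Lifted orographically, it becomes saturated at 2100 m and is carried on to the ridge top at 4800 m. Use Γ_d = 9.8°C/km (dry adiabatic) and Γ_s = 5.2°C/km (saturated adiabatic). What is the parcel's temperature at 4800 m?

From 1200 m to 2100 m (dry): cools by 9.8 × 0.9 = 8.82°C, giving 9.18°C.
From 2100 m to 4800 m (saturated): cools by 5.2 × 2.7 = 14.04°C, giving -4.86°C.

-4.86°C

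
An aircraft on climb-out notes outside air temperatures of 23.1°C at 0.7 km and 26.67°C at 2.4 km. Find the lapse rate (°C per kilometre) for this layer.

-2.1°C/km

Γ = −ΔT/Δz = (23.1 − 26.67) / (2400 − 700) m
  = -3.57°C / 1.7 km = -2.1°C/km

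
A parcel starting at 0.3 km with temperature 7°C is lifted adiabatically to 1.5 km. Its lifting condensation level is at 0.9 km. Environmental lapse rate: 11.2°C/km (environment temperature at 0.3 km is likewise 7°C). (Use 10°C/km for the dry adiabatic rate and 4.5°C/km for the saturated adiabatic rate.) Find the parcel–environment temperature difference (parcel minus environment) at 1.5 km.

+4.74°C (parcel warmer than environment)

Parcel:
  300–900 m, dry: Δz = 0.6 km ⇒ ΔT = -6°C; T = 1°C
  900–1500 m, saturated: Δz = 0.6 km ⇒ ΔT = -2.7°C; T = -1.7°C
Environment:
  300–1500 m, environment: Δz = 1.2 km ⇒ ΔT = -13.44°C; T = -6.44°C
T_parcel − T_env = -1.7 − (-6.44) = +4.74°C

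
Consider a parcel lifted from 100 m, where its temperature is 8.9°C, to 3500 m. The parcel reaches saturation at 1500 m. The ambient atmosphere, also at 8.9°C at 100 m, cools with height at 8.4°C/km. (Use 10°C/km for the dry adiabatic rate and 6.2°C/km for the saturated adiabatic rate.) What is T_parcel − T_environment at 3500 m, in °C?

Parcel:
  100 → 1500 m (dry, 10°C/km): ΔT = -10 × 1.4 = -14°C → T = -5.1°C
  1500 → 3500 m (saturated, 6.2°C/km): ΔT = -6.2 × 2 = -12.4°C → T = -17.5°C
Environment:
  100 → 3500 m (environment, 8.4°C/km): ΔT = -8.4 × 3.4 = -28.56°C → T = -19.66°C
T_parcel − T_env = -17.5 − (-19.66) = +2.16°C

+2.16°C (parcel warmer than environment)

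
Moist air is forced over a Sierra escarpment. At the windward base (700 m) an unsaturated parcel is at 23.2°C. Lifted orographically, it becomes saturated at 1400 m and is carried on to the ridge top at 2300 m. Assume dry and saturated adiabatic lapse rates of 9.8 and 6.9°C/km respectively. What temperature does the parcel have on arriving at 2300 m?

10.13°C

From 700 m to 1400 m (dry): cools by 9.8 × 0.7 = 6.86°C, giving 16.34°C.
From 1400 m to 2300 m (saturated): cools by 6.9 × 0.9 = 6.21°C, giving 10.13°C.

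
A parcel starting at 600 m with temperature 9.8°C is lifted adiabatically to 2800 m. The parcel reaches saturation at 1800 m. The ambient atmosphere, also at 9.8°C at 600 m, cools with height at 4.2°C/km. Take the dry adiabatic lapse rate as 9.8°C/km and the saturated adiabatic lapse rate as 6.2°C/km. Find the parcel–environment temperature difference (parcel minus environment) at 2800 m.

Parcel:
  From 600 m to 1800 m (dry): cools by 9.8 × 1.2 = 11.76°C, giving -1.96°C.
  From 1800 m to 2800 m (saturated): cools by 6.2 × 1 = 6.2°C, giving -8.16°C.
Environment:
  From 600 m to 2800 m (environment): cools by 4.2 × 2.2 = 9.24°C, giving 0.56°C.
T_parcel − T_env = -8.16 − 0.56 = -8.72°C

-8.72°C (parcel cooler than environment)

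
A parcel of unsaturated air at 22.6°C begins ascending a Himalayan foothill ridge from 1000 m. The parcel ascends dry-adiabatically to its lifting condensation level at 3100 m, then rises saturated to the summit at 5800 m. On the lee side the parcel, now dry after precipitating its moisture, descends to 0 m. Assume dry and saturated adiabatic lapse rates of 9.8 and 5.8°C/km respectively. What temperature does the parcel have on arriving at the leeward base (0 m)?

From 1000 m to 3100 m (dry): cools by 9.8 × 2.1 = 20.58°C, giving 2.02°C.
From 3100 m to 5800 m (saturated): cools by 5.8 × 2.7 = 15.66°C, giving -13.64°C.
From 5800 m to 0 m (dry descent): warms by 9.8 × 5.8 = 56.84°C, giving 43.2°C.

43.2°C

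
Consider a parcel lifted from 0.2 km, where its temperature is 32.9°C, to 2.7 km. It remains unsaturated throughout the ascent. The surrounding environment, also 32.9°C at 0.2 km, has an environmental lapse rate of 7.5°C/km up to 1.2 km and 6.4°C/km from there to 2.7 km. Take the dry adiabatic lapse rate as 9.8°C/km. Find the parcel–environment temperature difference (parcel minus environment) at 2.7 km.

-7.4°C (parcel cooler than environment)

Parcel:
  200–2700 m, dry: Δz = 2.5 km ⇒ ΔT = -24.5°C; T = 8.4°C
Environment:
  200–1200 m, environment, lower layer: Δz = 1 km ⇒ ΔT = -7.5°C; T = 25.4°C
  1200–2700 m, environment, upper layer: Δz = 1.5 km ⇒ ΔT = -9.6°C; T = 15.8°C
T_parcel − T_env = 8.4 − 15.8 = -7.4°C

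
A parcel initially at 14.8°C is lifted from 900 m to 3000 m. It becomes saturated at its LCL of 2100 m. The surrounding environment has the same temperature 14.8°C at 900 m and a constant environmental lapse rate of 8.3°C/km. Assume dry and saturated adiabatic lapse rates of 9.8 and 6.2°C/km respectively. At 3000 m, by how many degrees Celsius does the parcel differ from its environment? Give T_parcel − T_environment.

Parcel:
  900–2100 m, dry: Δz = 1.2 km ⇒ ΔT = -11.76°C; T = 3.04°C
  2100–3000 m, saturated: Δz = 0.9 km ⇒ ΔT = -5.58°C; T = -2.54°C
Environment:
  900–3000 m, environment: Δz = 2.1 km ⇒ ΔT = -17.43°C; T = -2.63°C
T_parcel − T_env = -2.54 − (-2.63) = +0.09°C

+0.09°C (parcel warmer than environment)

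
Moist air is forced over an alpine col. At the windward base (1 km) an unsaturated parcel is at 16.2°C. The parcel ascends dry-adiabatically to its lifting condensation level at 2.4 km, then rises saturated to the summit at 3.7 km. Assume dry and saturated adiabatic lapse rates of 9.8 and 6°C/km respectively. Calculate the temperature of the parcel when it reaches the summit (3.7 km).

1000–2400 m, dry: Δz = 1.4 km ⇒ ΔT = -13.72°C; T = 2.48°C
2400–3700 m, saturated: Δz = 1.3 km ⇒ ΔT = -7.8°C; T = -5.32°C

-5.32°C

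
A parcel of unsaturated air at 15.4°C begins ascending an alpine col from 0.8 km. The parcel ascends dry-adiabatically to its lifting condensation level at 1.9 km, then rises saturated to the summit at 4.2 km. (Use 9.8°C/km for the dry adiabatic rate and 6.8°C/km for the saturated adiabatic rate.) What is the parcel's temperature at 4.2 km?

-11.02°C

800 → 1900 m (dry, 9.8°C/km): ΔT = -9.8 × 1.1 = -10.78°C → T = 4.62°C
1900 → 4200 m (saturated, 6.8°C/km): ΔT = -6.8 × 2.3 = -15.64°C → T = -11.02°C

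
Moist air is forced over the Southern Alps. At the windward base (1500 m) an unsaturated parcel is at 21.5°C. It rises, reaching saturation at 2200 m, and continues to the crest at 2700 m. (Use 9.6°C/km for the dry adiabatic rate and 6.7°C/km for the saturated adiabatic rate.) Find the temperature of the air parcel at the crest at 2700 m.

1500 → 2200 m (dry, 9.6°C/km): ΔT = -9.6 × 0.7 = -6.72°C → T = 14.78°C
2200 → 2700 m (saturated, 6.7°C/km): ΔT = -6.7 × 0.5 = -3.35°C → T = 11.43°C

11.43°C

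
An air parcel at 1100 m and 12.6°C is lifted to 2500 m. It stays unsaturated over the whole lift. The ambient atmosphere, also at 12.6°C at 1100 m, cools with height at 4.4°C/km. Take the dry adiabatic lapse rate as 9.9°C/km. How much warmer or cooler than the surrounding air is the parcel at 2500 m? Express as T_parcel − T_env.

Parcel:
  Dry to 2500 m: -9.9 × 1.4 km = -13.86°C, so T = -1.26°C.
Environment:
  Environment to 2500 m: -4.4 × 1.4 km = -6.16°C, so T = 6.44°C.
T_parcel − T_env = -1.26 − 6.44 = -7.7°C

-7.7°C (parcel cooler than environment)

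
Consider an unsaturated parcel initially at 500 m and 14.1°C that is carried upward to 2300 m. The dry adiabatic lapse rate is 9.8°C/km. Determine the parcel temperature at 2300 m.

500–2300 m, dry adiabatic: Δz = 1.8 km ⇒ ΔT = -17.64°C; T = -3.54°C

-3.54°C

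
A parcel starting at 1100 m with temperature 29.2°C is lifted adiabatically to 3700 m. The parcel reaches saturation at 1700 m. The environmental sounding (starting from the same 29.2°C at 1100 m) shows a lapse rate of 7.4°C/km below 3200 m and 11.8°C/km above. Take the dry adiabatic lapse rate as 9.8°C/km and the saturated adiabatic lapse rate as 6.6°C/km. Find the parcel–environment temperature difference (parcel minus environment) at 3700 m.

+2.36°C (parcel warmer than environment)

Parcel:
  1100–1700 m, dry: Δz = 0.6 km ⇒ ΔT = -5.88°C; T = 23.32°C
  1700–3700 m, saturated: Δz = 2 km ⇒ ΔT = -13.2°C; T = 10.12°C
Environment:
  1100–3200 m, environment, lower layer: Δz = 2.1 km ⇒ ΔT = -15.54°C; T = 13.66°C
  3200–3700 m, environment, upper layer: Δz = 0.5 km ⇒ ΔT = -5.9°C; T = 7.76°C
T_parcel − T_env = 10.12 − 7.76 = +2.36°C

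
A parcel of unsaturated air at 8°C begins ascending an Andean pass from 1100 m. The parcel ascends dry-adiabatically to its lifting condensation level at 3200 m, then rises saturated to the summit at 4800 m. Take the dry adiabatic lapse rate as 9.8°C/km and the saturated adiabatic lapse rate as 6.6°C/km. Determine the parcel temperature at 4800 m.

From 1100 m to 3200 m (dry): cools by 9.8 × 2.1 = 20.58°C, giving -12.58°C.
From 3200 m to 4800 m (saturated): cools by 6.6 × 1.6 = 10.56°C, giving -23.14°C.

-23.14°C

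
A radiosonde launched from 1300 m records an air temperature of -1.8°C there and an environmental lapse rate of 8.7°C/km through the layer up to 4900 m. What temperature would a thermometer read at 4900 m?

From 1300 m to 4900 m (environmental): cools by 8.7 × 3.6 = 31.32°C, giving -33.12°C.

-33.12°C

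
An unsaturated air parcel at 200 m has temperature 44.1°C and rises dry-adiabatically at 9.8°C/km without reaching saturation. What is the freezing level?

4700 m

Height above start = (44.1 − 0) / 9.8 = 4.5 km
Altitude = 200 m + 4500 m = 4700 m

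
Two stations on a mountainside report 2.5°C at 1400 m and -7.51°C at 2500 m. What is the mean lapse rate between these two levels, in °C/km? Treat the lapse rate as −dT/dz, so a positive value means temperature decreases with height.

9.1°C/km

Γ = −ΔT/Δz = (2.5 − (-7.51)) / (2500 − 1400) m
  = 10.01°C / 1.1 km = 9.1°C/km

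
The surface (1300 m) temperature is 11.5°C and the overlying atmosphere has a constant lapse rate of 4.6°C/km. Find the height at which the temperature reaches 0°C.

Height above start = (11.5 − 0) / 4.6 = 2.5 km
Altitude = 1300 m + 2500 m = 3800 m

3800 m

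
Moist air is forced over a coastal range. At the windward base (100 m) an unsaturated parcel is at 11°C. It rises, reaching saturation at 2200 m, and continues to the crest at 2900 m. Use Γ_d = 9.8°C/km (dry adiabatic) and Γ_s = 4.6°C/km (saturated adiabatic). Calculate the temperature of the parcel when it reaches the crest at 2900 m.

100–2200 m, dry: Δz = 2.1 km ⇒ ΔT = -20.58°C; T = -9.58°C
2200–2900 m, saturated: Δz = 0.7 km ⇒ ΔT = -3.22°C; T = -12.8°C

-12.8°C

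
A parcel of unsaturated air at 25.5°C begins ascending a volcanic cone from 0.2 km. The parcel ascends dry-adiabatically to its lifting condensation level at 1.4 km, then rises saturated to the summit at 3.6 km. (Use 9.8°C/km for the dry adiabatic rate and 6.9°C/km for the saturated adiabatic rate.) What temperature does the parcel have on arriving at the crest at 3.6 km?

-1.44°C

Dry to 1400 m: -9.8 × 1.2 km = -11.76°C, so T = 13.74°C.
Saturated to 3600 m: -6.9 × 2.2 km = -15.18°C, so T = -1.44°C.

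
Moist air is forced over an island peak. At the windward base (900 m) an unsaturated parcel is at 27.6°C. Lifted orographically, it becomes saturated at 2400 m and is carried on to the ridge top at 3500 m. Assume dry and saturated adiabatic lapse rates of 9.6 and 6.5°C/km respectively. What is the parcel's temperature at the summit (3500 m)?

6.05°C

Dry to 2400 m: -9.6 × 1.5 km = -14.4°C, so T = 13.2°C.
Saturated to 3500 m: -6.5 × 1.1 km = -7.15°C, so T = 6.05°C.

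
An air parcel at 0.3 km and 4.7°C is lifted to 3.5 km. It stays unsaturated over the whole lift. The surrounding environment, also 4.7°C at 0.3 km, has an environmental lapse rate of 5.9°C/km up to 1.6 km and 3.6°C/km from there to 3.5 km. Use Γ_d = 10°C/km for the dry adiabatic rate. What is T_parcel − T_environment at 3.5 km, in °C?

Parcel:
  From 300 m to 3500 m (dry): cools by 10 × 3.2 = 32°C, giving -27.3°C.
Environment:
  From 300 m to 1600 m (environment, lower layer): cools by 5.9 × 1.3 = 7.67°C, giving -2.97°C.
  From 1600 m to 3500 m (environment, upper layer): cools by 3.6 × 1.9 = 6.84°C, giving -9.81°C.
T_parcel − T_env = -27.3 − (-9.81) = -17.49°C

-17.49°C (parcel cooler than environment)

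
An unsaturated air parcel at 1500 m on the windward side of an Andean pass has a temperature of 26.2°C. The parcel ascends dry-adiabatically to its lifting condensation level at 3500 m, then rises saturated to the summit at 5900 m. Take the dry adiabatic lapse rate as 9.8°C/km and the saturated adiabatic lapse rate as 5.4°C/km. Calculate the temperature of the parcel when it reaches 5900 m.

-6.36°C

Dry to 3500 m: -9.8 × 2 km = -19.6°C, so T = 6.6°C.
Saturated to 5900 m: -5.4 × 2.4 km = -12.96°C, so T = -6.36°C.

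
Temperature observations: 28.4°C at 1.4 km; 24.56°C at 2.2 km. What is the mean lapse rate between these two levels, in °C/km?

4.8°C/km

Γ = −ΔT/Δz = (28.4 − 24.56) / (2200 − 1400) m
  = 3.84°C / 0.8 km = 4.8°C/km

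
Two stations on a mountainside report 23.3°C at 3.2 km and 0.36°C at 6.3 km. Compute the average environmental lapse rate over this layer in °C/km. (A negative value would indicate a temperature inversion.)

7.4°C/km

Γ = −ΔT/Δz = (23.3 − 0.36) / (6300 − 3200) m
  = 22.94°C / 3.1 km = 7.4°C/km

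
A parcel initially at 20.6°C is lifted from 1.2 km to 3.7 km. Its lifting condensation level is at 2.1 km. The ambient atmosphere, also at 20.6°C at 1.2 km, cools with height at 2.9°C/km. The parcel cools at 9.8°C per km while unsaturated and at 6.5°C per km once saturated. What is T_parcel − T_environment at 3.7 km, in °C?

Parcel:
  1200–2100 m, dry: Δz = 0.9 km ⇒ ΔT = -8.82°C; T = 11.78°C
  2100–3700 m, saturated: Δz = 1.6 km ⇒ ΔT = -10.4°C; T = 1.38°C
Environment:
  1200–3700 m, environment: Δz = 2.5 km ⇒ ΔT = -7.25°C; T = 13.35°C
T_parcel − T_env = 1.38 − 13.35 = -11.97°C

-11.97°C (parcel cooler than environment)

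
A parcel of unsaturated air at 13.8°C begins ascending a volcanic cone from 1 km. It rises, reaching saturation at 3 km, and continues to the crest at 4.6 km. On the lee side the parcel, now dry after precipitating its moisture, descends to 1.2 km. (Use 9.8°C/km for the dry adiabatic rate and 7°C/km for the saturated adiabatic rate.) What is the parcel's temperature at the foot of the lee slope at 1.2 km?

From 1000 m to 3000 m (dry): cools by 9.8 × 2 = 19.6°C, giving -5.8°C.
From 3000 m to 4600 m (saturated): cools by 7 × 1.6 = 11.2°C, giving -17°C.
From 4600 m to 1200 m (dry descent): warms by 9.8 × 3.4 = 33.32°C, giving 16.32°C.

16.32°C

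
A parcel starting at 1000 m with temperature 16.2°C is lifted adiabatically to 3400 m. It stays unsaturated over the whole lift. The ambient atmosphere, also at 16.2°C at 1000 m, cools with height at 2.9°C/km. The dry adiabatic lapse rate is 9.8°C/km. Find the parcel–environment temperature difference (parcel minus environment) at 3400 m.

-16.56°C (parcel cooler than environment)

Parcel:
  Dry to 3400 m: -9.8 × 2.4 km = -23.52°C, so T = -7.32°C.
Environment:
  Environment to 3400 m: -2.9 × 2.4 km = -6.96°C, so T = 9.24°C.
T_parcel − T_env = -7.32 − 9.24 = -16.56°C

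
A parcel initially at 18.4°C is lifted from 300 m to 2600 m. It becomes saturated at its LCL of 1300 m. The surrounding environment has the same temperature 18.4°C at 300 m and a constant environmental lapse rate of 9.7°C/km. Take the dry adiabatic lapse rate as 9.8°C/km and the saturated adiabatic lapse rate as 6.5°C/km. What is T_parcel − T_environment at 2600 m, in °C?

Parcel:
  300–1300 m, dry: Δz = 1 km ⇒ ΔT = -9.8°C; T = 8.6°C
  1300–2600 m, saturated: Δz = 1.3 km ⇒ ΔT = -8.45°C; T = 0.15°C
Environment:
  300–2600 m, environment: Δz = 2.3 km ⇒ ΔT = -22.31°C; T = -3.91°C
T_parcel − T_env = 0.15 − (-3.91) = +4.06°C

+4.06°C (parcel warmer than environment)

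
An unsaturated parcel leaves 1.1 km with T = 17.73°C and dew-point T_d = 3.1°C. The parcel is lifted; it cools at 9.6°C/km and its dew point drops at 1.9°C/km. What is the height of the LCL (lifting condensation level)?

3 km

T and T_d converge at 9.6 − 1.9 = 7.7°C per km
Height above start = (17.73 − 3.1) / 7.7 = 1.9 km
LCL altitude = 1100 m + 1900 m = 3000 m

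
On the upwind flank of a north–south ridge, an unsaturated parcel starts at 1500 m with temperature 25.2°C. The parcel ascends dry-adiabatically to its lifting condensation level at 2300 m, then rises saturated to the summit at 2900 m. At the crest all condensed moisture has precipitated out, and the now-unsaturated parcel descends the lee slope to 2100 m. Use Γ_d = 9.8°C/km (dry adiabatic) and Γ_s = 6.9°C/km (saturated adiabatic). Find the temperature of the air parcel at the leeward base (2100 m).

Dry to 2300 m: -9.8 × 0.8 km = -7.84°C, so T = 17.36°C.
Saturated to 2900 m: -6.9 × 0.6 km = -4.14°C, so T = 13.22°C.
Dry descent to 2100 m: +9.8 × 0.8 km = +7.84°C, so T = 21.06°C.

21.06°C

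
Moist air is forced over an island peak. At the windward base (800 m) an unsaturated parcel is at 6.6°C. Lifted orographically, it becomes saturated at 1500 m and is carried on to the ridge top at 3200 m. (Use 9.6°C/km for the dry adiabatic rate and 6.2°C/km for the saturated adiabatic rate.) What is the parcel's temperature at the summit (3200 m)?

-10.66°C

Dry to 1500 m: -9.6 × 0.7 km = -6.72°C, so T = -0.12°C.
Saturated to 3200 m: -6.2 × 1.7 km = -10.54°C, so T = -10.66°C.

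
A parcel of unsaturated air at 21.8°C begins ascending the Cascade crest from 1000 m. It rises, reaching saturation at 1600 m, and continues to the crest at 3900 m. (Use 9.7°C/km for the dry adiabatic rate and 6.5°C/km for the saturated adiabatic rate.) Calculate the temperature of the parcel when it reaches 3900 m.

1.03°C

From 1000 m to 1600 m (dry): cools by 9.7 × 0.6 = 5.82°C, giving 15.98°C.
From 1600 m to 3900 m (saturated): cools by 6.5 × 2.3 = 14.95°C, giving 1.03°C.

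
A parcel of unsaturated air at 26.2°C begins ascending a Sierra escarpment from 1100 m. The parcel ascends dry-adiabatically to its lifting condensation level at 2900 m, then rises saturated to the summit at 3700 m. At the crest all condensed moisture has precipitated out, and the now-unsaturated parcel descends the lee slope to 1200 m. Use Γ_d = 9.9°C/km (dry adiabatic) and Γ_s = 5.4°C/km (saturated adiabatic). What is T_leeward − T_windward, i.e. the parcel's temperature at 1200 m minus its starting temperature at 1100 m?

+2.61°C

1100 → 2900 m (dry, 9.9°C/km): ΔT = -9.9 × 1.8 = -17.82°C → T = 8.38°C
2900 → 3700 m (saturated, 5.4°C/km): ΔT = -5.4 × 0.8 = -4.32°C → T = 4.06°C
3700 → 1200 m (dry descent, 9.9°C/km): ΔT = +9.9 × 2.5 = +24.75°C → T = 28.81°C
Net change vs windward start: 28.81 − 26.2 = +2.61°C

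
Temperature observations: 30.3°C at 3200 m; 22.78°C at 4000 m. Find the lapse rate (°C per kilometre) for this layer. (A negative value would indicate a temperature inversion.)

9.4°C/km

Γ = −ΔT/Δz = (30.3 − 22.78) / (4000 − 3200) m
  = 7.52°C / 0.8 km = 9.4°C/km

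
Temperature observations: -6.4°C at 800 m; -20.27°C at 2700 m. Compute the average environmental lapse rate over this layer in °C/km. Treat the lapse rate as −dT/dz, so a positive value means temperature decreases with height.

Γ = −ΔT/Δz = (-6.4 − (-20.27)) / (2700 − 800) m
  = 13.87°C / 1.9 km = 7.3°C/km

7.3°C/km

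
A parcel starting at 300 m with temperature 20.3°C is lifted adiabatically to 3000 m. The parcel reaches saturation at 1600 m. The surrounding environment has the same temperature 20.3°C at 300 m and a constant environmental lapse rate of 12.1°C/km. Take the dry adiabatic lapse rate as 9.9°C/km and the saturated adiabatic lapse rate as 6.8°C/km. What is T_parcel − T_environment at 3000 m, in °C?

+10.28°C (parcel warmer than environment)

Parcel:
  300 → 1600 m (dry, 9.9°C/km): ΔT = -9.9 × 1.3 = -12.87°C → T = 7.43°C
  1600 → 3000 m (saturated, 6.8°C/km): ΔT = -6.8 × 1.4 = -9.52°C → T = -2.09°C
Environment:
  300 → 3000 m (environment, 12.1°C/km): ΔT = -12.1 × 2.7 = -32.67°C → T = -12.37°C
T_parcel − T_env = -2.09 − (-12.37) = +10.28°C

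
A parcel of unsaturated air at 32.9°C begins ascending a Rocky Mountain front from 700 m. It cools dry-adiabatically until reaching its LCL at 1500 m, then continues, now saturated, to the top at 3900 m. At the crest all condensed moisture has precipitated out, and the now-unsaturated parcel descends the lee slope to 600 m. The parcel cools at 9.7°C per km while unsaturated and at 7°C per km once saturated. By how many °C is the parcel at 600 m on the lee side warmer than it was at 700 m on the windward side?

From 700 m to 1500 m (dry): cools by 9.7 × 0.8 = 7.76°C, giving 25.14°C.
From 1500 m to 3900 m (saturated): cools by 7 × 2.4 = 16.8°C, giving 8.34°C.
From 3900 m to 600 m (dry descent): warms by 9.7 × 3.3 = 32.01°C, giving 40.35°C.
Net change vs windward start: 40.35 − 32.9 = +7.45°C

+7.45°C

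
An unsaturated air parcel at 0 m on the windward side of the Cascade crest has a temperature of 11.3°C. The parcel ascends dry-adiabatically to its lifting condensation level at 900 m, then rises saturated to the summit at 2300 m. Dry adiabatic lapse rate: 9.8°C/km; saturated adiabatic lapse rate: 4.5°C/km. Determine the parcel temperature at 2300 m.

0 → 900 m (dry, 9.8°C/km): ΔT = -9.8 × 0.9 = -8.82°C → T = 2.48°C
900 → 2300 m (saturated, 4.5°C/km): ΔT = -4.5 × 1.4 = -6.3°C → T = -3.82°C

-3.82°C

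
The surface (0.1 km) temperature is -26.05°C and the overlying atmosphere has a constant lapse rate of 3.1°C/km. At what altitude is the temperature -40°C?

Height above start = (-26.05 − (-40)) / 3.1 = 4.5 km
Altitude = 100 m + 4500 m = 4600 m

4.6 km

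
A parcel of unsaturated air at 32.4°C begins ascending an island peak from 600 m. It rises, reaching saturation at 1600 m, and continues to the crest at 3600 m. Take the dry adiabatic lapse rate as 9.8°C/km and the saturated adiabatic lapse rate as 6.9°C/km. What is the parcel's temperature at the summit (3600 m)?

Dry to 1600 m: -9.8 × 1 km = -9.8°C, so T = 22.6°C.
Saturated to 3600 m: -6.9 × 2 km = -13.8°C, so T = 8.8°C.

8.8°C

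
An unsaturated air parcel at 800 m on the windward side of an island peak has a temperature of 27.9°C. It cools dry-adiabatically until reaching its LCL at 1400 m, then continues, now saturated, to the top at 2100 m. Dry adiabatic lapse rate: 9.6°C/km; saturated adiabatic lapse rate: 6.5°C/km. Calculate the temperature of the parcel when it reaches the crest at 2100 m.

From 800 m to 1400 m (dry): cools by 9.6 × 0.6 = 5.76°C, giving 22.14°C.
From 1400 m to 2100 m (saturated): cools by 6.5 × 0.7 = 4.55°C, giving 17.59°C.

17.59°C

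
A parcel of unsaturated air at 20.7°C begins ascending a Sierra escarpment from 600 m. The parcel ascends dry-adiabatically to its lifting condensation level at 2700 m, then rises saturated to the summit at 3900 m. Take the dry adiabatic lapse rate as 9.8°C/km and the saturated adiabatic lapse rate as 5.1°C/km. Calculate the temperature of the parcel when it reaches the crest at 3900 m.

-6°C

From 600 m to 2700 m (dry): cools by 9.8 × 2.1 = 20.58°C, giving 0.12°C.
From 2700 m to 3900 m (saturated): cools by 5.1 × 1.2 = 6.12°C, giving -6°C.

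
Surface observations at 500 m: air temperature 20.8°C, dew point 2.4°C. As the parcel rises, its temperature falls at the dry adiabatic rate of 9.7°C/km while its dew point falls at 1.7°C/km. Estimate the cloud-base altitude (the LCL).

2800 m

T and T_d converge at 9.7 − 1.7 = 8°C per km
Height above start = (20.8 − 2.4) / 8 = 2.3 km
LCL altitude = 500 m + 2300 m = 2800 m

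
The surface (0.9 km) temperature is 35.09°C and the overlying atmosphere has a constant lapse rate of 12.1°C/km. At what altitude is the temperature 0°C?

3.8 km

Height above start = (35.09 − 0) / 12.1 = 2.9 km
Altitude = 900 m + 2900 m = 3800 m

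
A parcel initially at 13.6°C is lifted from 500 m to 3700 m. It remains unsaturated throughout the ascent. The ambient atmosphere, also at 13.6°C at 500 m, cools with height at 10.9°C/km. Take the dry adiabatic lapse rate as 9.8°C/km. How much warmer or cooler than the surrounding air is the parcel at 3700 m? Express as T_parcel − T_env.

Parcel:
  From 500 m to 3700 m (dry): cools by 9.8 × 3.2 = 31.36°C, giving -17.76°C.
Environment:
  From 500 m to 3700 m (environment): cools by 10.9 × 3.2 = 34.88°C, giving -21.28°C.
T_parcel − T_env = -17.76 − (-21.28) = +3.52°C

+3.52°C (parcel warmer than environment)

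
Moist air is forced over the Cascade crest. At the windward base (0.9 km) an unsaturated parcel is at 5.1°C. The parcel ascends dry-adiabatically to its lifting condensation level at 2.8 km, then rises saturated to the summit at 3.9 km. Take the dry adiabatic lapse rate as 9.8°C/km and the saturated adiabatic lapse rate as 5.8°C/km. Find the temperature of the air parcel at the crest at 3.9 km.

From 900 m to 2800 m (dry): cools by 9.8 × 1.9 = 18.62°C, giving -13.52°C.
From 2800 m to 3900 m (saturated): cools by 5.8 × 1.1 = 6.38°C, giving -19.9°C.

-19.9°C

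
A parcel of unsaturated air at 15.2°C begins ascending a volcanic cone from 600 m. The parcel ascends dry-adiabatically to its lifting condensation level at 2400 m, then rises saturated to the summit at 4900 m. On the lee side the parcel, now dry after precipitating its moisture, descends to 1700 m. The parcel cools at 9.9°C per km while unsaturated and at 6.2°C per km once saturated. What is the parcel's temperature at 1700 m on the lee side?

13.56°C

600 → 2400 m (dry, 9.9°C/km): ΔT = -9.9 × 1.8 = -17.82°C → T = -2.62°C
2400 → 4900 m (saturated, 6.2°C/km): ΔT = -6.2 × 2.5 = -15.5°C → T = -18.12°C
4900 → 1700 m (dry descent, 9.9°C/km): ΔT = +9.9 × 3.2 = +31.68°C → T = 13.56°C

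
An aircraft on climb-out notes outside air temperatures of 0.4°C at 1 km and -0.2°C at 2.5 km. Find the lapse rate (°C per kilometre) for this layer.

Γ = −ΔT/Δz = (0.4 − (-0.2)) / (2500 − 1000) m
  = 0.6°C / 1.5 km = 0.4°C/km

0.4°C/km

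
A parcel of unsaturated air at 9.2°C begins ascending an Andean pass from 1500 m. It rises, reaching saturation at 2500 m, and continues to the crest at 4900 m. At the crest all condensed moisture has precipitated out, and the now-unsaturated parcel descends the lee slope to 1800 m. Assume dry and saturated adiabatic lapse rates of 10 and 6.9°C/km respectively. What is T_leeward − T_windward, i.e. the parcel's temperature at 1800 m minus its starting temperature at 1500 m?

From 1500 m to 2500 m (dry): cools by 10 × 1 = 10°C, giving -0.8°C.
From 2500 m to 4900 m (saturated): cools by 6.9 × 2.4 = 16.56°C, giving -17.36°C.
From 4900 m to 1800 m (dry descent): warms by 10 × 3.1 = 31°C, giving 13.64°C.
Net change vs windward start: 13.64 − 9.2 = +4.44°C

+4.44°C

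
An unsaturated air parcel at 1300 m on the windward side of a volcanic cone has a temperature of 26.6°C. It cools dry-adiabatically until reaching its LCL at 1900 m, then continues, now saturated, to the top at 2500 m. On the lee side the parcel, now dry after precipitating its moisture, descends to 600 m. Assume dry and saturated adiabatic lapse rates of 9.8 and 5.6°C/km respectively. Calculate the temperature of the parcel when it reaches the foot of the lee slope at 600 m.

From 1300 m to 1900 m (dry): cools by 9.8 × 0.6 = 5.88°C, giving 20.72°C.
From 1900 m to 2500 m (saturated): cools by 5.6 × 0.6 = 3.36°C, giving 17.36°C.
From 2500 m to 600 m (dry descent): warms by 9.8 × 1.9 = 18.62°C, giving 35.98°C.

35.98°C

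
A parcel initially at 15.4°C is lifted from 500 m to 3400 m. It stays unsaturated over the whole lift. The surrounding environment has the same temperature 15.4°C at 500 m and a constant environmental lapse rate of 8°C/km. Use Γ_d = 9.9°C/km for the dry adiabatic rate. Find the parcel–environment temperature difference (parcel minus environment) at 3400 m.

Parcel:
  500 → 3400 m (dry, 9.9°C/km): ΔT = -9.9 × 2.9 = -28.71°C → T = -13.31°C
Environment:
  500 → 3400 m (environment, 8°C/km): ΔT = -8 × 2.9 = -23.2°C → T = -7.8°C
T_parcel − T_env = -13.31 − (-7.8) = -5.51°C

-5.51°C (parcel cooler than environment)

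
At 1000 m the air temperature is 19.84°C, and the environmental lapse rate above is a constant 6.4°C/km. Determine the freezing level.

Height above start = (19.84 − 0) / 6.4 = 3.1 km
Altitude = 1000 m + 3100 m = 4100 m

4100 m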